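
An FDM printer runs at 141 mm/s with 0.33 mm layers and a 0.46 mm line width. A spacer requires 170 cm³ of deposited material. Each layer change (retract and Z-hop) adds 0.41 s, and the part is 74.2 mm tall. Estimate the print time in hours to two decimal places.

Extrusion cross-section: 0.33 × 0.46 → 0.1518 mm².
Total extruded path = 170000/0.1518 = 1119894.6 mm.
Print-move time = 1119894.6 / 141, so 7942.5 s.
Number of layers: 74.2 / 0.33 → 225 (rounded up).
Non-print overhead = 225 × 0.41, so 92.25 s.
Altogether 7942.5 + 92.25 = 8034.75 s, i.e. 2.23 hours.

2.23 hours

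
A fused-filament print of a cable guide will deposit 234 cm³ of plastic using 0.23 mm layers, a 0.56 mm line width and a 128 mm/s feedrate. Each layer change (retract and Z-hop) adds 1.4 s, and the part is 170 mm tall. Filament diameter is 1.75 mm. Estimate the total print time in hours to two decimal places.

Line area: 0.23 × 0.56 → 0.1288 mm².
Toolpath length = 234 cm³ / 0.1288 mm² = 234000 / 0.1288 = 1816770.2 mm.
Extrusion time: 1816770.2 / 128 → 14193.5 s.
Layer count = ceil(170 / 0.23) = 740.
Non-print overhead: 740 × 1.4 → 1036 s.
Altogether 14193.5 + 1036 = 15229.5 s, i.e. 4.23 hours.

4.23 hours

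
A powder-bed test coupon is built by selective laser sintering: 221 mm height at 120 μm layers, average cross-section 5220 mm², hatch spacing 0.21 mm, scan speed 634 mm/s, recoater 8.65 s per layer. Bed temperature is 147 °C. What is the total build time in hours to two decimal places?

24.49 hours

Layer count = ceil(221 / 0.12) = 1842.
Hatch length per layer = 5220 / 0.21 = 24857.1 mm.
Per-layer scan time: 24857.1 / 634 → 39.2068 s.
Layer cycle = 39.2068 + 8.65 = 47.8568 s.
Build time = 1842 × 47.8568 = 88152.2256 s = 24.49 hours.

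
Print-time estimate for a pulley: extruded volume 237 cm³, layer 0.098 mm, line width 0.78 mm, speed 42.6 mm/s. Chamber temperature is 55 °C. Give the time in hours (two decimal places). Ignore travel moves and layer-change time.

20.22 hours

Bead cross-section = 0.098 × 0.78, so 0.07644 mm².
Path length: 237000 mm³ / 0.07644 mm² → 3100471 mm.
Time extruding = 3100471 / 42.6 = 72781 s.
72781 s = 20.22 hours.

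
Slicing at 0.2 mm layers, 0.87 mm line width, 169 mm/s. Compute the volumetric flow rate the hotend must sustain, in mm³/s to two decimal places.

29.41

A: 0.2 × 0.87 → 0.174 mm².
Volumetric flow = 169 × 0.174 = 29.41 mm³/s.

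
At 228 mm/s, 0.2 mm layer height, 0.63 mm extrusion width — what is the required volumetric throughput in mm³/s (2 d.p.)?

28.73

Extrusion cross-section = 0.2 × 0.63 = 0.126 mm².
Volumetric flow = 228 × 0.126 = 28.73 mm³/s.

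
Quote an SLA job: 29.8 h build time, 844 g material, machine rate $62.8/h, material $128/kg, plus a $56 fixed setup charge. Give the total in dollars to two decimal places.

$2035.47

Machine cost: 62.8 × 29.8 → $1871.44.
Material charge = 128 × 844/1000, so $108.032.
Adding setup: 1871.44 + 108.032 + 56 → 2035.472 ≈ $2035.47.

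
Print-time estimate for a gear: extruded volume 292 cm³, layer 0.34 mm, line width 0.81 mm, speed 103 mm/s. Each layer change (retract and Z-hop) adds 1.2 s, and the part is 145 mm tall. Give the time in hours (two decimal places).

Line area: 0.34 × 0.81 → 0.2754 mm².
Path length: 292000 mm³ / 0.2754 mm² → 1060276 mm.
Print-move time = 1060276 / 103, so 10293.9 s.
Layers = ⌈145/0.34⌉ = 427.
Non-print overhead = 427 × 1.2 = 512.4 s.
Altogether 10293.9 + 512.4 = 10806.3 s, i.e. 3.00 hours.

3.00 hours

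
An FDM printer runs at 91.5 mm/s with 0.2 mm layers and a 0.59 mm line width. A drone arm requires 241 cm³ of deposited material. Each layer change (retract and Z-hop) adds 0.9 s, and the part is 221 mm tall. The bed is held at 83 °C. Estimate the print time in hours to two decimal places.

Bead cross-section = 0.2 × 0.59, so 0.118 mm².
Path length: 241000 mm³ / 0.118 mm² → 2042372.9 mm.
Time extruding = 2042372.9 / 91.5, so 22321 s.
Layer count = ceil(221 / 0.2) = 1105.
Z-hop total = 1105 × 0.9, so 994.5 s.
Total = 22321 + 994.5 = 23315.5 s = 6.48 hours.

6.48 hours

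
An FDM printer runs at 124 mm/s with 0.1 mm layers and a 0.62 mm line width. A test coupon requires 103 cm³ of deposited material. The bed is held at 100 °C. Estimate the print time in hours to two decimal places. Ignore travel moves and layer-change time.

Bead cross-section: 0.1 × 0.62 → 0.062 mm².
Total extruded path = 103000/0.062 = 1661290.3 mm.
Extrusion time = 1661290.3 / 124, so 13397.5 s.
That's 13397.5 s → 3.72 hours.

3.72 hours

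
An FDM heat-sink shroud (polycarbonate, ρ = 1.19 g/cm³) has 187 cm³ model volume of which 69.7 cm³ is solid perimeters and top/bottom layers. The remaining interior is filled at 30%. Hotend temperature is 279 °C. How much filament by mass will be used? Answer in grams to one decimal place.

Interior volume = 187 − 69.7, so 117.3 cm³.
Infill deposited: 0.30 × 117.3 → 35.19 cm³.
Total extruded = 69.7 + 35.19, so 104.89 cm³.
Mass: 104.89 × 1.19 → 124.8191 g.

124.8 g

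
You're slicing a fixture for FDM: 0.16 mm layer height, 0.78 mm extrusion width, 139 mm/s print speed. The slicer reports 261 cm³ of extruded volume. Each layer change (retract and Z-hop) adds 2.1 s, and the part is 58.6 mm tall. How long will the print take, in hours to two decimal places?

4.39 hours

Line area = 0.16 × 0.78, so 0.1248 mm².
Path length: 261000 mm³ / 0.1248 mm² → 2091346.2 mm.
Extrusion time = 2091346.2 / 139, so 15045.7 s.
Number of layers: 58.6 / 0.16 → 367 (rounded up).
Z-hop total = 367 × 2.1 = 770.7 s.
Total = 15045.7 + 770.7 = 15816.4 s = 4.39 hours.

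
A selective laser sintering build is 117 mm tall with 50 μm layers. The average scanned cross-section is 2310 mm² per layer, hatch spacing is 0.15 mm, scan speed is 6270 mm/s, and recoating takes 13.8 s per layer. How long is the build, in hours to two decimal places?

Layers = ⌈117/0.05⌉ = 2340.
Scan path per layer = 2310 / 0.15 = 15400 mm.
Laser time per layer: 15400 / 6270 → 2.4561 s.
Layer cycle = 2.4561 + 13.8, so 16.2561 s.
2340 layers × 16.2561 s/layer = 38039.274 s, i.e. 10.57 hours.

10.57 hours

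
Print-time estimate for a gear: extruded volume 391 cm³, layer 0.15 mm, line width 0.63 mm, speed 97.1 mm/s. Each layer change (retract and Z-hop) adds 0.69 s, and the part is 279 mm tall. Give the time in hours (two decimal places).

Bead cross-section: 0.15 × 0.63 → 0.0945 mm².
Toolpath length = 391 cm³ / 0.0945 mm² = 391000 / 0.0945 = 4137566.1 mm.
Print-move time = 4137566.1 / 97.1, so 42611.4 s.
Layer count = ceil(279 / 0.15) = 1860.
Z-hop total = 1860 × 0.69, so 1283.4 s.
Altogether 42611.4 + 1283.4 = 43894.8 s, i.e. 12.19 hours.

12.19 hours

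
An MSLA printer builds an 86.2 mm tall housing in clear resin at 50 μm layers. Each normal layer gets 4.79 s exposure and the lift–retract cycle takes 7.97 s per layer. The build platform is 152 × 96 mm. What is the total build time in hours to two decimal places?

6.11 hours

Number of layers: 86.2 / 0.05 → 1724 (rounded up).
Cycle time: 4.79 + 7.97 → 12.76 s.
Total = 1724 × 12.76 = 21998.24 s = 6.11 hours.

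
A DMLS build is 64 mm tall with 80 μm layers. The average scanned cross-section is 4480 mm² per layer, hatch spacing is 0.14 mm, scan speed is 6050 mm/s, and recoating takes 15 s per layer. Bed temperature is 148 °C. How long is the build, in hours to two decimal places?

Layers = ⌈64/0.08⌉ = 800.
Scan path per layer: 4480 / 0.14 → 32000 mm.
Scan time per layer = 32000 / 6050, so 5.2893 s.
Layer cycle: 5.2893 + 15 → 20.2893 s.
Build time = 800 × 20.2893 = 16231.44 s = 4.51 hours.

4.51 hours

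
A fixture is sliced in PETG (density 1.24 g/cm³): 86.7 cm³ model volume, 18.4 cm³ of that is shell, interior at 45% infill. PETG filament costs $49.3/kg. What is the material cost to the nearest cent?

Volume inside the shell = 86.7 − 18.4, so 68.3 cm³.
Deposited infill = 0.45 × 68.3, so 30.735 cm³.
Total extruded = 18.4 + 30.735, so 49.135 cm³.
Mass = 49.135 × 1.24, so 60.9274 g.
At $49.3/kg: 60.9274/1000 × 49.3 = $3.00.

$3.00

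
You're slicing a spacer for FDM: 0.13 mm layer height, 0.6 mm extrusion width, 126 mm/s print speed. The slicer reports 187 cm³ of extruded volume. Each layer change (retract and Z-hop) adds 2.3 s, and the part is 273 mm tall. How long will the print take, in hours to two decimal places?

6.63 hours

Extrusion cross-section = 0.13 × 0.6, so 0.078 mm².
Toolpath length = 187 cm³ / 0.078 mm² = 187000 / 0.078 = 2397435.9 mm.
Print-move time = 2397435.9 / 126, so 19027.3 s.
Layer count = ceil(273 / 0.13) = 2100.
Layer-change overhead = 2100 × 2.3 = 4830 s.
Total = 19027.3 + 4830 = 23857.3 s = 6.63 hours.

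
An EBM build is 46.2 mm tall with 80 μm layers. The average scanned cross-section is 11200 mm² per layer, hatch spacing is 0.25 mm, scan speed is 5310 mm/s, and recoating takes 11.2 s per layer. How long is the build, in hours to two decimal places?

3.15 hours

Layers = ⌈46.2/0.08⌉ = 578.
Per-layer scan distance = 11200 / 0.25 = 44800 mm.
Scan time per layer = 44800 / 5310, so 8.4369 s.
Time per layer: 8.4369 + 11.2 → 19.6369 s.
Total: 578 × 19.6369 s = 11350.1282 s → 3.15 hours.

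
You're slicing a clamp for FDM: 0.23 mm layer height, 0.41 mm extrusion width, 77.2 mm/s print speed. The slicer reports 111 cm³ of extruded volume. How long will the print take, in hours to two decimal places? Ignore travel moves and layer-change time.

4.24 hours

Bead cross-section = 0.23 × 0.41 = 0.0943 mm².
Toolpath length = 111 cm³ / 0.0943 mm² = 111000 / 0.0943 = 1177094.4 mm.
Print-move time = 1177094.4 / 77.2 = 15247.3 s.
In the requested units: 15247.3 s = 4.24 hours.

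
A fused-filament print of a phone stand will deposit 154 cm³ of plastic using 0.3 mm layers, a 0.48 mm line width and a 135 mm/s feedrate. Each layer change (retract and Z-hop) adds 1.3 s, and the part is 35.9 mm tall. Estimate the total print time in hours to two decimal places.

2.24 hours

Extrusion cross-section = 0.3 × 0.48, so 0.144 mm².
Total extruded path = 154000/0.144 = 1069444.4 mm.
Extrusion time: 1069444.4 / 135 → 7921.8 s.
Layer count = ceil(35.9 / 0.3) = 120.
Non-print overhead: 120 × 1.3 → 156 s.
Total = 7921.8 + 156 = 8077.8 s = 2.24 hours.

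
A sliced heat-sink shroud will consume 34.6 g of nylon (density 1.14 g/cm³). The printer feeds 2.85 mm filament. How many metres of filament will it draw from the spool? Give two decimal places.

Extruded volume: 34.6/1.14 = 30.3509 cm³ (30350.9 mm³).
Cross-section of 2.85 mm filament: π·(2.85/2)² = 6.3794 mm².
L = V/A = 30350.9/6.3794 = 4757.64 mm → 4.76 m.

4.76 m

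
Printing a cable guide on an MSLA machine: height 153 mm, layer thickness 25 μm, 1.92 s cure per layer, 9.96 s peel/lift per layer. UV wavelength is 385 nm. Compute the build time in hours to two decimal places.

20.20 hours

Number of layers: 153 / 0.025 → 6120 (rounded up).
Per-layer time: 1.92 + 9.96 → 11.88 s.
Total = 6120 × 11.88 = 72705.6 s = 20.20 hours.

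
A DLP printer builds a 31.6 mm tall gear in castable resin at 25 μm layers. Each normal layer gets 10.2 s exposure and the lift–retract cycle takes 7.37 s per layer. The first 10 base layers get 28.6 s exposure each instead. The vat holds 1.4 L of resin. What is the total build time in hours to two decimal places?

Layer count = ceil(31.6 / 0.025) = 1264.
Bottom layers = 10 × (28.6 + 7.37), so 359.7 s.
Regular layers: 1254 × (10.2 + 7.37) → 22032.78 s.
Total = 359.7 + 22032.78 = 22392.48 s = 6.22 hours.

6.22 hours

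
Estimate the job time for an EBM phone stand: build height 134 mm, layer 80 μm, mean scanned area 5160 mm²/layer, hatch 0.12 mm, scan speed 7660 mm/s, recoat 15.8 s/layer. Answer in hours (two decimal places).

9.96 hours

Layer count = ceil(134 / 0.08) = 1675.
Scan path per layer = 5160 / 0.12, so 43000 mm.
Per-layer scan time = 43000 / 7660 = 5.6136 s.
Per-layer time: 5.6136 + 15.8 → 21.4136 s.
1675 layers × 21.4136 s/layer = 35867.78 s, i.e. 9.96 hours.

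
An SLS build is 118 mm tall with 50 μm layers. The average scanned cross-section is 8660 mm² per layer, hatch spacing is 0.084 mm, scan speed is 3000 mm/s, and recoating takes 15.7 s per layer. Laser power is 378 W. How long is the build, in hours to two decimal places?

32.82 hours

Layers = ⌈118/0.05⌉ = 2360.
Scan path per layer = 8660 / 0.084 = 103095.2 mm.
Scan time per layer = 103095.2 / 3000 = 34.3651 s.
Time per layer: 34.3651 + 15.7 → 50.0651 s.
2360 layers × 50.0651 s/layer = 118153.636 s, i.e. 32.82 hours.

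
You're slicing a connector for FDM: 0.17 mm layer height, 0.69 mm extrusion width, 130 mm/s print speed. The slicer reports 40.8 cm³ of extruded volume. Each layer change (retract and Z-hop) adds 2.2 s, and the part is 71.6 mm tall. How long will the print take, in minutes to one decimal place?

Extrusion cross-section = 0.17 × 0.69 = 0.1173 mm².
Total extruded path = 40800/0.1173 = 347826.1 mm.
Extrusion time = 347826.1 / 130 = 2675.6 s.
Layer count = ceil(71.6 / 0.17) = 422.
Non-print overhead = 422 × 2.2, so 928.4 s.
Total = 2675.6 + 928.4 = 3604 s = 60.1 minutes.

60.1 minutes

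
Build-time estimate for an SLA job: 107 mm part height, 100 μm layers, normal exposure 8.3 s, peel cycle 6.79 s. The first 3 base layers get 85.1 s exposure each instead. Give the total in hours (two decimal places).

4.55 hours

Layer count = ceil(107 / 0.1) = 1070.
Burn-in layers = 3 × (85.1 + 6.79), so 275.67 s.
Remaining layers: 1067 × (8.3 + 6.79) → 16101.03 s.
Total = 275.67 + 16101.03 = 16376.7 s = 4.55 hours.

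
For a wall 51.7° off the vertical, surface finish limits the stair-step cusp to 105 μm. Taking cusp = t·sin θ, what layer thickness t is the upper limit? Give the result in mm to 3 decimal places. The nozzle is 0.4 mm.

0.134 mm

t = h_c / sin θ = 0.105 / 0.7848 = 0.134 mm.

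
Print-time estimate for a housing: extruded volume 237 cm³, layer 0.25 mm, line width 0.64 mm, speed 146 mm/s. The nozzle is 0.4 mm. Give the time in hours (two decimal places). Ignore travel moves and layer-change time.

2.82 hours

Line area = 0.25 × 0.64, so 0.16 mm².
Path length: 237000 mm³ / 0.16 mm² → 1481250 mm.
Time extruding = 1481250 / 146 = 10145.5 s.
That's 10145.5 s → 2.82 hours.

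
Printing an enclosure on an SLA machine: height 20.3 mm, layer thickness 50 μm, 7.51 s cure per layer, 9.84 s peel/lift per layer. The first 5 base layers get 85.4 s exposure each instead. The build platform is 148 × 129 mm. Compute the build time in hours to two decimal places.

2.06 hours

Layers = ⌈20.3/0.05⌉ = 406.
Base layers = 5 × (85.4 + 9.84), so 476.2 s.
Remaining layers: 401 × (7.51 + 9.84) → 6957.35 s.
Total = 476.2 + 6957.35 = 7433.55 s = 2.06 hours.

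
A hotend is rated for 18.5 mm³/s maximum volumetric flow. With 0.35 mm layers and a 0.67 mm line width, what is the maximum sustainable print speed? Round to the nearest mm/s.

A = 0.35 × 0.67 = 0.2345 mm².
Max speed = 18.5 / 0.2345 = 78.89 ≈ 79 mm/s.

79 mm/s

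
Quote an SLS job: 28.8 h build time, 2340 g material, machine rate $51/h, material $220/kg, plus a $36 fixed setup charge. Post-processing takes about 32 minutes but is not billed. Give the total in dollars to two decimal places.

$2019.60

Machine-time cost = 51 × 28.8, so $1468.80.
Material cost: 220 × 2340/1000 → $514.80.
Adding setup: 1468.80 + 514.80 + 36 → $2019.60.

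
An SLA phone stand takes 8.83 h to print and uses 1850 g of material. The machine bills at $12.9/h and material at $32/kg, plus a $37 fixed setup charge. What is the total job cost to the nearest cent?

Machine cost: 12.9 × 8.83 → $113.907.
Feedstock cost = 32 × 1850/1000, so $59.20.
Total = 113.907 + 59.20 + 37 = 210.107 ≈ $210.11.

$210.11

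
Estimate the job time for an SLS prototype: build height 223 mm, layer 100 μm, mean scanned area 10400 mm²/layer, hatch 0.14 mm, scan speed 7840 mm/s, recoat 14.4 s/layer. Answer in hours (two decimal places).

14.79 hours

Layers = ⌈223/0.1⌉ = 2230.
Hatch length per layer = 10400 / 0.14, so 74285.7 mm.
Per-layer scan time = 74285.7 / 7840 = 9.4752 s.
Per-layer time: 9.4752 + 14.4 → 23.8752 s.
2230 layers × 23.8752 s/layer = 53241.696 s, i.e. 14.79 hours.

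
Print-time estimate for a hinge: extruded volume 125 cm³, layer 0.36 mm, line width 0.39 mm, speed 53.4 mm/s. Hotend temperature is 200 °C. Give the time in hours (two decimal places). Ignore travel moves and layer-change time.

4.63 hours

Bead cross-section = 0.36 × 0.39 = 0.1404 mm².
Path length: 125000 mm³ / 0.1404 mm² → 890313.4 mm.
Extrusion time = 890313.4 / 53.4 = 16672.5 s.
In the requested units: 16672.5 s = 4.63 hours.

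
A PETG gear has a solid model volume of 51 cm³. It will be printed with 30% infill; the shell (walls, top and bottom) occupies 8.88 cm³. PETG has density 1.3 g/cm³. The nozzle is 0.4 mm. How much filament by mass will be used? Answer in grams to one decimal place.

Volume inside the shell = 51 − 8.88 = 42.12 cm³.
Infill volume = 0.30 × 42.12, so 12.636 cm³.
Deposited volume = 8.88 + 12.636 = 21.516 cm³.
Mass: 21.516 × 1.3 → 27.9708 g.

28.0 g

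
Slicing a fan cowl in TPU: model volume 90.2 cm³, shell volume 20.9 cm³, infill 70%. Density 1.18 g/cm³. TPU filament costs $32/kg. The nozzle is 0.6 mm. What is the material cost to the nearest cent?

Interior volume = 90.2 − 20.9 = 69.3 cm³.
Infill volume = 0.70 × 69.3 = 48.51 cm³.
Total extruded = 20.9 + 48.51 = 69.41 cm³.
Mass = 69.41 × 1.18, so 81.9038 g.
At $32/kg: 81.9038/1000 × 32 = $2.62.

$2.62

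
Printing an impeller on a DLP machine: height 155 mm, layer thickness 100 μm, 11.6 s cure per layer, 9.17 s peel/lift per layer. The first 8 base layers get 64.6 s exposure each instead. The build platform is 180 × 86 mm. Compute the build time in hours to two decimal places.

Layer count = ceil(155 / 0.1) = 1550.
Burn-in layers = 8 × (64.6 + 9.17), so 590.16 s.
Normal layers: 1542 × (11.6 + 9.17) → 32027.34 s.
Total = 590.16 + 32027.34 = 32617.5 s = 9.06 hours.

9.06 hours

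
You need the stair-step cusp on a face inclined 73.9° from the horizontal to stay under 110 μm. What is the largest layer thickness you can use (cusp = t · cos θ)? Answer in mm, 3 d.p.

0.397 mm

Layer height = cusp / cos(73.9°) = 0.11 / 0.2773 = 0.397 mm.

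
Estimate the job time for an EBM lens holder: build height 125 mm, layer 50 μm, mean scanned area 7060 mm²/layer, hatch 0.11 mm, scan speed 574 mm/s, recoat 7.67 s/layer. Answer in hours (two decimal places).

Layers = ⌈125/0.05⌉ = 2500.
Per-layer scan distance = 7060 / 0.11, so 64181.8 mm.
Per-layer scan time: 64181.8 / 574 → 111.815 s.
Per-layer time = 111.815 + 7.67, so 119.485 s.
2500 layers × 119.485 s/layer = 298712.5 s, i.e. 82.98 hours.

82.98 hours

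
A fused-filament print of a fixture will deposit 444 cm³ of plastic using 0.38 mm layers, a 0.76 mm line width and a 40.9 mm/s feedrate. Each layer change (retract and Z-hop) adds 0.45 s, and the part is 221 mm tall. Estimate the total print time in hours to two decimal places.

Line area = 0.38 × 0.76 = 0.2888 mm².
Path length: 444000 mm³ / 0.2888 mm² → 1537396.1 mm.
Print-move time = 1537396.1 / 40.9 = 37589.1 s.
Number of layers: 221 / 0.38 → 582 (rounded up).
Z-hop total = 582 × 0.45 = 261.9 s.
Altogether 37589.1 + 261.9 = 37851 s, i.e. 10.51 hours.

10.51 hours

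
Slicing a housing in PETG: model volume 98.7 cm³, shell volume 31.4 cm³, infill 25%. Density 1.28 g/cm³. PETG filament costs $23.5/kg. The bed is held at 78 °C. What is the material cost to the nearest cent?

$1.45

Infill region = 98.7 − 31.4 = 67.3 cm³.
Infill deposited = 0.25 × 67.3 = 16.825 cm³.
Deposited volume: 31.4 + 16.825 → 48.225 cm³.
Mass = 48.225 × 1.28, so 61.728 g.
At $23.5/kg: 61.728/1000 × 23.5 = $1.45.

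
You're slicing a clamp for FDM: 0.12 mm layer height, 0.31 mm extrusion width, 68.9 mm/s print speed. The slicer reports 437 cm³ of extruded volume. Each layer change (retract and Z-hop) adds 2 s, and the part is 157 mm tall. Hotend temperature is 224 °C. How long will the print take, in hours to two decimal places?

48.09 hours

Bead cross-section = 0.12 × 0.31, so 0.0372 mm².
Path length: 437000 mm³ / 0.0372 mm² → 11747311.8 mm.
Time extruding: 11747311.8 / 68.9 → 170498 s.
Layers = ⌈157/0.12⌉ = 1309.
Z-hop total: 1309 × 2 → 2618 s.
Altogether 170498 + 2618 = 173116 s, i.e. 48.09 hours.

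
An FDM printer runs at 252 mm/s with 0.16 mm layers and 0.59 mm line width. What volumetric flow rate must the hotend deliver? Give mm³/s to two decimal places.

A = 0.16 × 0.59, so 0.0944 mm².
Q = v·A = 252 × 0.0944 = 23.79 mm³/s.

23.79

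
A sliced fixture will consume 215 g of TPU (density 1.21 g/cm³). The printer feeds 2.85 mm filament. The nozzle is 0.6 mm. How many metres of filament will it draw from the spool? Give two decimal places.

Volume = 215 g / 1.21 g·cm⁻³ = 177.686 cm³ = 177686 mm³.
A = π r² = π × 1.425² = 6.3794 mm².
L = V/A = 177686/6.3794 = 27853.09 mm → 27.85 m.

27.85 m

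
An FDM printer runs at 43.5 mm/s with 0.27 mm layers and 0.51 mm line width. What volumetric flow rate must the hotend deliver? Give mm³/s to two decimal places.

Extrusion cross-section: 0.27 × 0.51 → 0.1377 mm².
Volumetric flow = 43.5 × 0.1377 = 5.99 mm³/s.

5.99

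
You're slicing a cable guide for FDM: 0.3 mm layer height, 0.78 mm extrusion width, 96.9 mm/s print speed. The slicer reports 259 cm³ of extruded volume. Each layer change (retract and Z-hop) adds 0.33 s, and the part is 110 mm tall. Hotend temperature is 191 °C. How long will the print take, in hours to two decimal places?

Extrusion cross-section: 0.3 × 0.78 → 0.234 mm².
Path length: 259000 mm³ / 0.234 mm² → 1106837.6 mm.
Time extruding = 1106837.6 / 96.9, so 11422.5 s.
Layer count = ceil(110 / 0.3) = 367.
Non-print overhead: 367 × 0.33 → 121.11 s.
Total = 11422.5 + 121.11 = 11543.61 s = 3.21 hours.

3.21 hours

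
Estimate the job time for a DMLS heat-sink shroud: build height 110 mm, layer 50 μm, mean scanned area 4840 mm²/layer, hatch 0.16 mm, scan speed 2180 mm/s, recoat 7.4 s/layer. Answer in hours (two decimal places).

13.00 hours

Number of layers: 110 / 0.05 → 2200 (rounded up).
Per-layer scan distance = 4840 / 0.16, so 30250 mm.
Per-layer scan time: 30250 / 2180 → 13.8761 s.
Time per layer: 13.8761 + 7.4 → 21.2761 s.
Build time = 2200 × 21.2761 = 46807.42 s = 13.00 hours.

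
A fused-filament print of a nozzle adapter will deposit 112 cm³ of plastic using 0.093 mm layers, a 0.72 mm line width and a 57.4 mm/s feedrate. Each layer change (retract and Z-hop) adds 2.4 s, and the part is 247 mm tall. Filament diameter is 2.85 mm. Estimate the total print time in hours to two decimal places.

Bead cross-section: 0.093 × 0.72 → 0.06696 mm².
Total extruded path = 112000/0.06696 = 1672640.4 mm.
Extrusion time: 1672640.4 / 57.4 → 29140.1 s.
Layers = ⌈247/0.093⌉ = 2656.
Z-hop total = 2656 × 2.4, so 6374.4 s.
Total = 29140.1 + 6374.4 = 35514.5 s = 9.87 hours.

9.87 hours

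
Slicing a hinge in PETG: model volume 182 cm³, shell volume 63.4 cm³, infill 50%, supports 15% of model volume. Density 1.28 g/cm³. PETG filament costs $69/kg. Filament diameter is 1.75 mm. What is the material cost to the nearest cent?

$13.25

Volume inside the shell = 182 − 63.4 = 118.6 cm³.
Deposited infill: 0.50 × 118.6 → 59.3 cm³.
Support = 0.15 × 182, so 27.3 cm³.
Total printed volume = 63.4 + 59.3 + 27.3 = 150 cm³.
Mass: 150 × 1.28 → 192 g.
At $69/kg: 192/1000 × 69 = $13.25.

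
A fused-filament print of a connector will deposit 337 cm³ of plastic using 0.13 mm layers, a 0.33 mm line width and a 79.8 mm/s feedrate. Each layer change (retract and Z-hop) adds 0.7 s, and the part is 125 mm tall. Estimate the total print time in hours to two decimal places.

Line area = 0.13 × 0.33 = 0.0429 mm².
Path length: 337000 mm³ / 0.0429 mm² → 7855477.9 mm.
Time extruding = 7855477.9 / 79.8, so 98439.6 s.
Layer count = ceil(125 / 0.13) = 962.
Layer-change overhead = 962 × 0.7 = 673.4 s.
Altogether 98439.6 + 673.4 = 99113 s, i.e. 27.53 hours.

27.53 hours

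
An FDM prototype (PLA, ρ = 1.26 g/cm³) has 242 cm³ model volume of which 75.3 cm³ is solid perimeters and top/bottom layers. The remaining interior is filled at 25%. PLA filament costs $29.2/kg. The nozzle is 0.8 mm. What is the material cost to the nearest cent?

Interior volume = 242 − 75.3, so 166.7 cm³.
Infill volume = 0.25 × 166.7, so 41.675 cm³.
Deposited volume = 75.3 + 41.675, so 116.975 cm³.
Mass = 116.975 × 1.26 = 147.3885 g.
Cost = 147.3885 g / 1000 × $29.2/kg = $4.30.

$4.30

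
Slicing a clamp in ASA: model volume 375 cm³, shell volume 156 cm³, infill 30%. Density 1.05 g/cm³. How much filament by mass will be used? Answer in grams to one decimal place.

Interior volume: 375 − 156 → 219 cm³.
Infill deposited = 0.30 × 219, so 65.7 cm³.
Total extruded = 156 + 65.7, so 221.7 cm³.
Mass = 221.7 × 1.05, so 232.785 g.

232.8 g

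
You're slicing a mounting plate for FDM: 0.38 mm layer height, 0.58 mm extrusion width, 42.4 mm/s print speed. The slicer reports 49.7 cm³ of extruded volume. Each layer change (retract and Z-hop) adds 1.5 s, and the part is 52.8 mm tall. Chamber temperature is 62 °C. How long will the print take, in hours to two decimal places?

1.54 hours

Line area = 0.38 × 0.58 = 0.2204 mm².
Total extruded path = 49700/0.2204 = 225499.1 mm.
Print-move time: 225499.1 / 42.4 → 5318.4 s.
Layer count = ceil(52.8 / 0.38) = 139.
Non-print overhead = 139 × 1.5 = 208.5 s.
Altogether 5318.4 + 208.5 = 5526.9 s, i.e. 1.54 hours.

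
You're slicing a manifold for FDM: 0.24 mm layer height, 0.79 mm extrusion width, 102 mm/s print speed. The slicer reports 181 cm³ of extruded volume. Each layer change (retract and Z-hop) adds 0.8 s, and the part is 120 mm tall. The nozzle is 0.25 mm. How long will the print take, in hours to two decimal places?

Extrusion cross-section = 0.24 × 0.79 = 0.1896 mm².
Toolpath length = 181 cm³ / 0.1896 mm² = 181000 / 0.1896 = 954641.4 mm.
Print-move time = 954641.4 / 102, so 9359.2 s.
Layers = ⌈120/0.24⌉ = 500.
Layer-change overhead: 500 × 0.8 → 400 s.
Altogether 9359.2 + 400 = 9759.2 s, i.e. 2.71 hours.

2.71 hours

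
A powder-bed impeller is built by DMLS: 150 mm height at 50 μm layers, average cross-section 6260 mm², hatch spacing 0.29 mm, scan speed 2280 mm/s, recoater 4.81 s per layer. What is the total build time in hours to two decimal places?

Number of layers: 150 / 0.05 → 3000 (rounded up).
Hatch length per layer = 6260 / 0.29, so 21586.2 mm.
Laser time per layer = 21586.2 / 2280, so 9.4676 s.
Time per layer: 9.4676 + 4.81 → 14.2776 s.
Total: 3000 × 14.2776 s = 42832.8 s → 11.90 hours.

11.90 hours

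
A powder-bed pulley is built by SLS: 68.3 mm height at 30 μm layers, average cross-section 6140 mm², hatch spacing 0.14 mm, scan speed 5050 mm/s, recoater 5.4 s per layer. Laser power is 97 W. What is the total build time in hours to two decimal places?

8.91 hours

Layers = ⌈68.3/0.03⌉ = 2277.
Hatch length per layer: 6140 / 0.14 → 43857.1 mm.
Per-layer scan time: 43857.1 / 5050 → 8.6846 s.
Time per layer = 8.6846 + 5.4 = 14.0846 s.
Total: 2277 × 14.0846 s = 32070.6342 s → 8.91 hours.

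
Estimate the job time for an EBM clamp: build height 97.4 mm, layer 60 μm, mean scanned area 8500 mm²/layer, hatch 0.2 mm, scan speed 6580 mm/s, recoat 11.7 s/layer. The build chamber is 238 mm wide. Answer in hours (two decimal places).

8.19 hours

Number of layers: 97.4 / 0.06 → 1624 (rounded up).
Per-layer scan distance = 8500 / 0.2 = 42500 mm.
Per-layer scan time = 42500 / 6580, so 6.459 s.
Per-layer time = 6.459 + 11.7, so 18.159 s.
1624 layers × 18.159 s/layer = 29490.216 s, i.e. 8.19 hours.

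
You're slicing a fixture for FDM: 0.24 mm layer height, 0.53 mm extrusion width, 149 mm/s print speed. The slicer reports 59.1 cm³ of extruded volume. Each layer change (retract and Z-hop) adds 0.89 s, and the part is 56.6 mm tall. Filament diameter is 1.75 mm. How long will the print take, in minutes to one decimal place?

55.5 minutes

Extrusion cross-section = 0.24 × 0.53 = 0.1272 mm².
Total extruded path = 59100/0.1272 = 464622.6 mm.
Print-move time: 464622.6 / 149 → 3118.3 s.
Layer count = ceil(56.6 / 0.24) = 236.
Z-hop total = 236 × 0.89, so 210.04 s.
Altogether 3118.3 + 210.04 = 3328.34 s, i.e. 55.5 minutes.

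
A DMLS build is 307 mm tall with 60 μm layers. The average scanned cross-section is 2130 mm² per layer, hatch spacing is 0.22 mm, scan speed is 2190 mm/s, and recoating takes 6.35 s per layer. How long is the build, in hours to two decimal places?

15.31 hours

Number of layers: 307 / 0.06 → 5117 (rounded up).
Scan path per layer = 2130 / 0.22, so 9681.8 mm.
Scan time per layer = 9681.8 / 2190 = 4.4209 s.
Layer cycle = 4.4209 + 6.35 = 10.7709 s.
Total: 5117 × 10.7709 s = 55114.6953 s → 15.31 hours.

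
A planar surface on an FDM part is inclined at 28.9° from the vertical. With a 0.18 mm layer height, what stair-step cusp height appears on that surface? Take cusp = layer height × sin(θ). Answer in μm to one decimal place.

sin(28.9°) = 0.4833, so cusp = 0.18 × 0.4833 = 0.086994 mm → 87.0 μm.

87.0 μm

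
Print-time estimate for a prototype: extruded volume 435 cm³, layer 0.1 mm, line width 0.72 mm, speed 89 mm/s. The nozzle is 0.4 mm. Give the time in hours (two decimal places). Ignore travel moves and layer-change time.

Extrusion cross-section: 0.1 × 0.72 → 0.072 mm².
Total extruded path = 435000/0.072 = 6041666.7 mm.
Time extruding = 6041666.7 / 89 = 67883.9 s.
67883.9 s = 18.86 hours.

18.86 hours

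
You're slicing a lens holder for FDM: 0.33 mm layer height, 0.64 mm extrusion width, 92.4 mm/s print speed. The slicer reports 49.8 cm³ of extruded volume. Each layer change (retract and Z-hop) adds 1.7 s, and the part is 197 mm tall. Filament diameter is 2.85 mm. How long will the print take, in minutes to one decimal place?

Bead cross-section: 0.33 × 0.64 → 0.2112 mm².
Toolpath length = 49.8 cm³ / 0.2112 mm² = 49800 / 0.2112 = 235795.5 mm.
Time extruding = 235795.5 / 92.4, so 2551.9 s.
Layer count = ceil(197 / 0.33) = 597.
Z-hop total: 597 × 1.7 → 1014.9 s.
Altogether 2551.9 + 1014.9 = 3566.8 s, i.e. 59.4 minutes.

59.4 minutes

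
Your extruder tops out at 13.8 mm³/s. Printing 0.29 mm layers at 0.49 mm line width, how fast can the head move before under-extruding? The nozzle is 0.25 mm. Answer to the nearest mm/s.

Bead cross-section = 0.29 × 0.49, so 0.1421 mm².
v_max = Q/A = 13.8/0.1421 = 97.11 mm/s → 97 mm/s.

97 mm/s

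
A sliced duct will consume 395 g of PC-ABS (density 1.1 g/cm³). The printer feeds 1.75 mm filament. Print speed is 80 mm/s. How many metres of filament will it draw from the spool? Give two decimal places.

Extruded volume: 395/1.1 = 359.0909 cm³ (359090.9 mm³).
Cross-section of 1.75 mm filament: π·(1.75/2)² = 2.4053 mm².
L = V/A = 359090.9/2.4053 = 149291.52 mm → 149.29 m.

149.29 m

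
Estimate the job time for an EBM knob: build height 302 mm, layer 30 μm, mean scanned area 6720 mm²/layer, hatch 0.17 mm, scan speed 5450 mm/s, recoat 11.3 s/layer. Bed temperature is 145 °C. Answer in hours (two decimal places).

51.88 hours

Number of layers: 302 / 0.03 → 10067 (rounded up).
Scan path per layer: 6720 / 0.17 → 39529.4 mm.
Per-layer scan time = 39529.4 / 5450 = 7.2531 s.
Time per layer = 7.2531 + 11.3, so 18.5531 s.
Build time = 10067 × 18.5531 = 186774.0577 s = 51.88 hours.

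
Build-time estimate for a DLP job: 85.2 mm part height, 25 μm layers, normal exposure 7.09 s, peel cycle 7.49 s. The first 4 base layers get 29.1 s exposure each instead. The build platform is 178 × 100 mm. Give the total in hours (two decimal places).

13.83 hours

Layer count = ceil(85.2 / 0.025) = 3408.
Burn-in layers = 4 × (29.1 + 7.49) = 146.36 s.
Regular layers = 3404 × (7.09 + 7.49) = 49630.32 s.
Sum: 146.36 + 49630.32 = 49776.68 s → 13.83 hours.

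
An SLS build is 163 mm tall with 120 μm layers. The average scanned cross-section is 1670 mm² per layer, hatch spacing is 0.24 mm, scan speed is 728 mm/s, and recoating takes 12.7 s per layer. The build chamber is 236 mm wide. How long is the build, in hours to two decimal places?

8.40 hours

Layers = ⌈163/0.12⌉ = 1359.
Hatch length per layer = 1670 / 0.24, so 6958.3 mm.
Scan time per layer = 6958.3 / 728, so 9.5581 s.
Time per layer: 9.5581 + 12.7 → 22.2581 s.
1359 layers × 22.2581 s/layer = 30248.7579 s, i.e. 8.40 hours.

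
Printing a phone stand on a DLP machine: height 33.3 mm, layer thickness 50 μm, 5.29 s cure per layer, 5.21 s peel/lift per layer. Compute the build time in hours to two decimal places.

1.94 hours

Layer count = ceil(33.3 / 0.05) = 666.
Cycle time = 5.29 + 5.21, so 10.5 s.
Build time: 666 × 10.5 s = 6993 s, i.e. 1.94 hours.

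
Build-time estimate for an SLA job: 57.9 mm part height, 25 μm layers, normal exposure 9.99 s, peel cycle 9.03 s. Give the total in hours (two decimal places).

Number of layers: 57.9 / 0.025 → 2316 (rounded up).
Cycle time = 9.99 + 9.03, so 19.02 s.
Total = 2316 × 19.02 = 44050.32 s = 12.24 hours.

12.24 hours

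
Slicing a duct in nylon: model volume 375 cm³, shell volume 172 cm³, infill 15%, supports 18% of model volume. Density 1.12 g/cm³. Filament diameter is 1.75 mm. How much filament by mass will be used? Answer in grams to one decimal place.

302.3 g

Volume inside the shell = 375 − 172, so 203 cm³.
Infill deposited: 0.15 × 203 → 30.45 cm³.
Support = 0.18 × 375, so 67.5 cm³.
Total extruded: 172 + 30.45 + 67.5 → 269.95 cm³.
Mass = 269.95 × 1.12 = 302.344 g.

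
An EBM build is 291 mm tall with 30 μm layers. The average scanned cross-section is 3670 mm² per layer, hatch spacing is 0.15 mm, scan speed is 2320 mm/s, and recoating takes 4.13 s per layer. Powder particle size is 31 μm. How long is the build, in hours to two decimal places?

Layers = ⌈291/0.03⌉ = 9700.
Scan path per layer = 3670 / 0.15, so 24466.7 mm.
Scan time per layer = 24466.7 / 2320, so 10.546 s.
Time per layer = 10.546 + 4.13, so 14.676 s.
9700 layers × 14.676 s/layer = 142357.2 s, i.e. 39.54 hours.

39.54 hours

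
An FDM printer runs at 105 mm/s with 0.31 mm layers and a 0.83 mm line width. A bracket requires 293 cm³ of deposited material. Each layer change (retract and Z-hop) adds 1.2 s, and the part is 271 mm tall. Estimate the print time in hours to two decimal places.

Extrusion cross-section: 0.31 × 0.83 → 0.2573 mm².
Path length: 293000 mm³ / 0.2573 mm² → 1138748.5 mm.
Extrusion time = 1138748.5 / 105, so 10845.2 s.
Number of layers: 271 / 0.31 → 875 (rounded up).
Layer-change overhead: 875 × 1.2 → 1050 s.
Total = 10845.2 + 1050 = 11895.2 s = 3.30 hours.

3.30 hours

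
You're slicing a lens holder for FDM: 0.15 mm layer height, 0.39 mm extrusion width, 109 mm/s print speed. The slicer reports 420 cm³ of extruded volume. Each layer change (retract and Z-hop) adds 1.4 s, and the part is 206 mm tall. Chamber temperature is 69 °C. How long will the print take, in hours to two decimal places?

Bead cross-section: 0.15 × 0.39 → 0.0585 mm².
Total extruded path = 420000/0.0585 = 7179487.2 mm.
Print-move time = 7179487.2 / 109 = 65866.9 s.
Layer count = ceil(206 / 0.15) = 1374.
Z-hop total = 1374 × 1.4, so 1923.6 s.
Total = 65866.9 + 1923.6 = 67790.5 s = 18.83 hours.

18.83 hours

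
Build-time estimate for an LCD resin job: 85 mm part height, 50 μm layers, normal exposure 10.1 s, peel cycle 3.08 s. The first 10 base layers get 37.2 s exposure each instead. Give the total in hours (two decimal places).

6.30 hours

Layers = ⌈85/0.05⌉ = 1700.
Bottom layers: 10 × (37.2 + 3.08) → 402.8 s.
Normal layers: 1690 × (10.1 + 3.08) → 22274.2 s.
Sum: 402.8 + 22274.2 = 22677 s → 6.30 hours.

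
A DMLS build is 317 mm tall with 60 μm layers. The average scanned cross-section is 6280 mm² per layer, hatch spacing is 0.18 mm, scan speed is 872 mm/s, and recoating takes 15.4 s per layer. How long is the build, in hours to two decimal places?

Layers = ⌈317/0.06⌉ = 5284.
Scan path per layer = 6280 / 0.18, so 34888.9 mm.
Per-layer scan time: 34888.9 / 872 → 40.0102 s.
Layer cycle: 40.0102 + 15.4 → 55.4102 s.
Total: 5284 × 55.4102 s = 292787.4968 s → 81.33 hours.

81.33 hours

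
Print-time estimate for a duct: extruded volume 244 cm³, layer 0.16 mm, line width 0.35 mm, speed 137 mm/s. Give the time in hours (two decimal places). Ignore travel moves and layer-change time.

Bead cross-section = 0.16 × 0.35, so 0.056 mm².
Toolpath length = 244 cm³ / 0.056 mm² = 244000 / 0.056 = 4357142.9 mm.
Time extruding: 4357142.9 / 137 → 31804 s.
That's 31804 s → 8.83 hours.

8.83 hours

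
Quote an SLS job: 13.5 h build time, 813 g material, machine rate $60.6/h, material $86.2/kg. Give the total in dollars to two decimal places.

Machine-time cost = 60.6 × 13.5 = $818.10.
Material charge = 86.2 × 813/1000 = $70.0806.
Job cost: 818.10 + 70.0806 = 888.1806 ≈ $888.18.

$888.18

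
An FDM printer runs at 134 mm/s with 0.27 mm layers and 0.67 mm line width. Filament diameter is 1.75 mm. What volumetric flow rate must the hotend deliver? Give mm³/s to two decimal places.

Bead cross-section = 0.27 × 0.67, so 0.1809 mm².
Q = v·A = 134 × 0.1809 = 24.24 mm³/s.

24.24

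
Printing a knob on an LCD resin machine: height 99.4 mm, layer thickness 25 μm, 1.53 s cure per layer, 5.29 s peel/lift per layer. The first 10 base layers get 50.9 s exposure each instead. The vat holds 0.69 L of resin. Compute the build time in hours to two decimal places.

Layer count = ceil(99.4 / 0.025) = 3976.
Burn-in layers = 10 × (50.9 + 5.29), so 561.9 s.
Regular layers = 3966 × (1.53 + 5.29) = 27048.12 s.
Sum: 561.9 + 27048.12 = 27610.02 s → 7.67 hours.

7.67 hours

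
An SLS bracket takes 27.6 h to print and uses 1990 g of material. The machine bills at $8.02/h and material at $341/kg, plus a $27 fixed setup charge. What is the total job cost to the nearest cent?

Machine cost = 8.02 × 27.6, so $221.352.
Feedstock cost: 341 × 1990/1000 → $678.59.
Total = 221.352 + 678.59 + 27 = 926.942 ≈ $926.94.

$926.94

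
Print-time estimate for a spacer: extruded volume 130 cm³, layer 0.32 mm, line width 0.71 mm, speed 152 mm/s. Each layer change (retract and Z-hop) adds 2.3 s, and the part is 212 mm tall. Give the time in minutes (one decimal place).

Bead cross-section = 0.32 × 0.71, so 0.2272 mm².
Path length: 130000 mm³ / 0.2272 mm² → 572183.1 mm.
Print-move time: 572183.1 / 152 → 3764.4 s.
Number of layers: 212 / 0.32 → 663 (rounded up).
Layer-change overhead = 663 × 2.3, so 1524.9 s.
Total = 3764.4 + 1524.9 = 5289.3 s = 88.2 minutes.

88.2 minutes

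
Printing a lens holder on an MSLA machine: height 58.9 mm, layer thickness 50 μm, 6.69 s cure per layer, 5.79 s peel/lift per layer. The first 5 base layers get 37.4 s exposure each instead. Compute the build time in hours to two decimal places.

4.13 hours

Layers = ⌈58.9/0.05⌉ = 1178.
Base layers = 5 × (37.4 + 5.79), so 215.95 s.
Regular layers = 1173 × (6.69 + 5.79), so 14639.04 s.
Sum: 215.95 + 14639.04 = 14854.99 s → 4.13 hours.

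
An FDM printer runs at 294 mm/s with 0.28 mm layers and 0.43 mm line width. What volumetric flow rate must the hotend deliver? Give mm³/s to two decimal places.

35.40

Bead cross-section = 0.28 × 0.43, so 0.1204 mm².
Volumetric flow = 294 × 0.1204 = 35.40 mm³/s.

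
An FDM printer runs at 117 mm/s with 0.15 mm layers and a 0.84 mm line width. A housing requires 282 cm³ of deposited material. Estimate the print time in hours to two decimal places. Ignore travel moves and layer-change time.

5.31 hours

Line area = 0.15 × 0.84, so 0.126 mm².
Total extruded path = 282000/0.126 = 2238095.2 mm.
Extrusion time = 2238095.2 / 117 = 19129 s.
In the requested units: 19129 s = 5.31 hours.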